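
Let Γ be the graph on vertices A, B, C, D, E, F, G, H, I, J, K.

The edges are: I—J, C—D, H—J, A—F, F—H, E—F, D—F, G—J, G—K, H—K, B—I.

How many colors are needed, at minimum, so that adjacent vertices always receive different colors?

I and J are adjacent, so at least 2 colors are needed.
One proper 2-coloring: A=blue, B=red, C=red, D=blue, E=blue, F=red, G=blue, H=blue, I=blue, J=red, K=red. Every edge joins two different colors.

2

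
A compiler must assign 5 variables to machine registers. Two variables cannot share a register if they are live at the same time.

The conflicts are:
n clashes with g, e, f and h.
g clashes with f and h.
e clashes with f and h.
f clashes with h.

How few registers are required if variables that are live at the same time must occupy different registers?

4

n, g, f, h are mutually in conflict, so at least 4 registers are needed.
Using 4 registers: n=3, g=4, e=4, f=1, h=2. No two conflicting variables share a register.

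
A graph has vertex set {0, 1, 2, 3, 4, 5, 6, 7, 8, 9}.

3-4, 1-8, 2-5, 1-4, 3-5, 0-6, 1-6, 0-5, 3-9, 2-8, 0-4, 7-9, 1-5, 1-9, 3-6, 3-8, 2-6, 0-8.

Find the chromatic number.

2

0 and 8 are adjacent, so at least 2 colors are needed.
2 colors suffice: 0=red, 1=red, 2=red, 3=red, 4=blue, 5=blue, 6=blue, 7=red, 8=blue, 9=blue. Each edge has distinct colors on its endpoints.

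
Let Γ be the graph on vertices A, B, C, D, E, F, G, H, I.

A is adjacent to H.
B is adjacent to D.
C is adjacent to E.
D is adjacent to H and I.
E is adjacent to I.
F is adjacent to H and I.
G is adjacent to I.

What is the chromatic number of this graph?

F and H are adjacent, so at least 2 colors are needed.
2 colors suffice: color 1 → {B, C, H, I}; color 2 → {A, D, E, F, G}. Each edge has distinct colors on its endpoints.

2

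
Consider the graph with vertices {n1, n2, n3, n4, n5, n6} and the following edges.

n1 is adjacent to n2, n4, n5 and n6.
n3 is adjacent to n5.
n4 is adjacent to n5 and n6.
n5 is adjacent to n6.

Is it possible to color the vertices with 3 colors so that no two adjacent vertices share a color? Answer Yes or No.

No

n1, n4, n5, n6 are mutually adjacent (a clique of size 4), so at least 4 colors are needed.
So 3 colors are not enough.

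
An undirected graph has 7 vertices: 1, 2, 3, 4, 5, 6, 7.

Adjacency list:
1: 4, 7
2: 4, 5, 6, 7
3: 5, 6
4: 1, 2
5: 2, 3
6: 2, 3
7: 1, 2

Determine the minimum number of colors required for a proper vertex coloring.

1 and 7 are adjacent, so at least 2 colors are needed.
A valid assignment using 2 colors: 1=red, 2=red, 3=red, 4=blue, 5=blue, 6=blue, 7=blue. Each edge has distinct colors on its endpoints.

2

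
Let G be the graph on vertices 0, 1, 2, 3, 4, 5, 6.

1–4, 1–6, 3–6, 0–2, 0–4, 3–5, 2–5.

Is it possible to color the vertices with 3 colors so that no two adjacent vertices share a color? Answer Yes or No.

The chromatic number is 3. The cycle 0-2-5-3-6-1-4-0 has odd length 7, so it cannot be 2-colored; at least 3 colors are needed.
3 colors suffice: color a → {2, 3, 4}; color b → {0, 5, 6}; color c → {1}.
That is already a proper 3-coloring.

Yes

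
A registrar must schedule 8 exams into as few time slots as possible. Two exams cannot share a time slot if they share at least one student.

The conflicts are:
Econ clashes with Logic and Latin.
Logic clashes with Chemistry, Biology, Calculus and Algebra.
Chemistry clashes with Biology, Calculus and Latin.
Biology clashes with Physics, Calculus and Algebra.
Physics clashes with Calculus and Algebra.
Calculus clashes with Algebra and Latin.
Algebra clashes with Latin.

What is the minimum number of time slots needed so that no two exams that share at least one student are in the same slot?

4

Biology, Physics, Calculus, Algebra all conflict with each other, so at least 4 time slots are needed.
4 time slots suffice: time slot 1 → {Econ, Calculus}; time slot 2 → {Chemistry, Algebra}; time slot 3 → {Logic, Physics, Latin}; time slot 4 → {Biology}. Every pair that conflicts lands in different time slots.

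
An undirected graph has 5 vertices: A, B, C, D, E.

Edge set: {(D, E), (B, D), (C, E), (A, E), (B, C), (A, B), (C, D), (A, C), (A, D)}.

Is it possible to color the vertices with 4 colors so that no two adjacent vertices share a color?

Yes

The chromatic number is 4. A, B, C, D form a clique, so at least 4 colors are needed.
A valid assignment using 4 colors: A=blue, B=yellow, C=green, D=red, E=yellow.
That is already a proper 4-coloring.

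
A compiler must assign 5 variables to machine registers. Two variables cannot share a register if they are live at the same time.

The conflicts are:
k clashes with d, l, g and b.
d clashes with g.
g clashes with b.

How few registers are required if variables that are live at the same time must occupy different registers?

3

k, d, g pairwise conflict, so at least 3 registers are needed.
3 registers suffice: k=1, d=3, l=2, g=2, b=3. No two conflicting variables share a register.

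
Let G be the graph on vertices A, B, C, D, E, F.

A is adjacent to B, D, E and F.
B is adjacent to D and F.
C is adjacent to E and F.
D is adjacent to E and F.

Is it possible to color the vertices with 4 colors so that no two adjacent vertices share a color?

Yes

The chromatic number is 4. A, B, D, F form a clique, so at least 4 colors are needed.
A valid assignment using 4 colors: A=3, B=4, C=1, D=1, E=2, F=2.
That is already a proper 4-coloring.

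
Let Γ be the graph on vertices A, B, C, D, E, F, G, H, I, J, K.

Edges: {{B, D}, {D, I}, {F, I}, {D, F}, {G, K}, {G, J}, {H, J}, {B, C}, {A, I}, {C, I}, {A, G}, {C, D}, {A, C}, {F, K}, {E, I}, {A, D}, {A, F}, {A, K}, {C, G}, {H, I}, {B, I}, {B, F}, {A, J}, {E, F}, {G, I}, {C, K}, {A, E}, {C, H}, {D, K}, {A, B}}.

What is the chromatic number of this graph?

A, B, D, F, I form a clique, so at least 5 colors are needed.
5 colors suffice: A=1, B=5, C=3, D=4, E=4, F=3, G=4, H=1, I=2, J=2, K=2. Each edge has distinct colors on its endpoints.

5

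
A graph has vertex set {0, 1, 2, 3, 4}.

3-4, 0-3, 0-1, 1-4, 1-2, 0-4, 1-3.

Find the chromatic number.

4

0, 1, 3, 4 are mutually adjacent (a clique of size 4), so at least 4 colors are needed.
4 colors suffice: 0=d, 1=a, 2=b, 3=c, 4=b. Every edge joins two different colors.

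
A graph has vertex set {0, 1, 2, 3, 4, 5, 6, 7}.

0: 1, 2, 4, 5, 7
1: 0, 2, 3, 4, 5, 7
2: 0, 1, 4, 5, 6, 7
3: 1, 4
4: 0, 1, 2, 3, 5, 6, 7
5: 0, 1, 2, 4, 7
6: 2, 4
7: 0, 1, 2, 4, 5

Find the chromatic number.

6

0, 1, 2, 4, 5, 7 are mutually adjacent (a clique of size 6), so at least 6 colors are needed.
6 colors suffice: color a → {4}; color b → {2, 3}; color c → {1, 6}; color d → {0}; color e → {5}; color f → {7}. Every edge joins two different colors.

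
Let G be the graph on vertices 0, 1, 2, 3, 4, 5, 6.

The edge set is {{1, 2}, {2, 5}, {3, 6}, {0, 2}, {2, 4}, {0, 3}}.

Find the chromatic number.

2

0 and 2 are adjacent, so at least 2 colors are needed.
2 colors suffice: color a → {2, 3}; color b → {0, 1, 4, 5, 6}. Every edge joins two different colors.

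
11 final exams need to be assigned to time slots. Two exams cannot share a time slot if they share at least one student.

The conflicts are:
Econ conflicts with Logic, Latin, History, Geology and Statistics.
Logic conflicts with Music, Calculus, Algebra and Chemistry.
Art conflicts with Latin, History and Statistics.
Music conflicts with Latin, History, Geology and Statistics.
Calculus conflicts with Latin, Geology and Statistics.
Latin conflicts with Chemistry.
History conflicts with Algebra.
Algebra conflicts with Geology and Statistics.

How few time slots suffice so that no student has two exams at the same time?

Logic and Music conflict, so at least 2 time slots are needed.
2 time slots suffice: time slot 1 → {Econ, Art, Music, Calculus, Algebra, Chemistry}; time slot 2 → {Logic, Latin, History, Geology, Statistics}. Every pair that conflicts lands in different time slots.

2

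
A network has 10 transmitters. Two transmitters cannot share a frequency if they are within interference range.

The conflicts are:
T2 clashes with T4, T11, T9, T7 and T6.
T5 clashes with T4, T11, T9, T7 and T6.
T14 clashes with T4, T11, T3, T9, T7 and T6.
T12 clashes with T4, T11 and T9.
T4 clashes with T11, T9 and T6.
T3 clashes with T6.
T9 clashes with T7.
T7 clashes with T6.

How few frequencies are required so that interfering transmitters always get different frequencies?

3

T2, T4, T9 are mutually in conflict, so at least 3 frequencies are needed.
3 frequencies suffice: frequency 1 → {T4, T3, T7}; frequency 2 → {T11, T9, T6}; frequency 3 → {T2, T5, T14, T12}. Each listed conflict is separated.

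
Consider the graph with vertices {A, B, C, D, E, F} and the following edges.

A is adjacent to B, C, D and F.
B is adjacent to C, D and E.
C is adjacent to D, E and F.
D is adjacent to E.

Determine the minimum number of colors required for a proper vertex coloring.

4

A, B, C, D are pairwise adjacent (a clique of size 4), so at least 4 colors are needed.
4 colors suffice: color 1 → {C}; color 2 → {B, F}; color 3 → {D}; color 4 → {A, E}. No two adjacent vertices share a color.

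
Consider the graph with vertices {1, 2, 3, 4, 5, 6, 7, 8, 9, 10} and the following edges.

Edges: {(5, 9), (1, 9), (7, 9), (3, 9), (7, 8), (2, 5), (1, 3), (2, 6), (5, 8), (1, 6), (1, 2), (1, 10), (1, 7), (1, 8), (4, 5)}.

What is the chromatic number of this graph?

3

1, 2, 6 form a triangle, so at least 3 colors are needed.
3 colors suffice: 1=a, 2=b, 3=c, 4=b, 5=a, 6=c, 7=c, 8=b, 9=b, 10=b. No two adjacent vertices share a color.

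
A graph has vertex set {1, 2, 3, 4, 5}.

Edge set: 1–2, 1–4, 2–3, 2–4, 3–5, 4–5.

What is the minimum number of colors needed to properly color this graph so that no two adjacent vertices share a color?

3

1, 2, 4 are pairwise adjacent, so at least 3 colors are needed.
One proper 3-coloring: 1=green, 2=red, 3=blue, 4=blue, 5=red. Every edge joins two different colors.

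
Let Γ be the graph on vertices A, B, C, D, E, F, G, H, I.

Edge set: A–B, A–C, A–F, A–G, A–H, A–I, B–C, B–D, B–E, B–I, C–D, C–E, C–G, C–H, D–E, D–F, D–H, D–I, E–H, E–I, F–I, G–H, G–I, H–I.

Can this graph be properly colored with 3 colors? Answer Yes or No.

D, E, H, I form a clique, so at least 4 colors are needed.
So 3 colors are not enough.

No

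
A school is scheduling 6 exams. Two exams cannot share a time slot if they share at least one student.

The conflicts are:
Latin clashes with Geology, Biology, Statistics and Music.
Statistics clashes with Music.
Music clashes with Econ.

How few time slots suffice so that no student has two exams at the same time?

Latin, Statistics, Music pairwise conflict, so at least 3 time slots are needed.
3 time slots suffice: time slot 1 → {Latin, Econ}; time slot 2 → {Geology, Biology, Music}; time slot 3 → {Statistics}. Every pair that conflicts lands in different time slots.

3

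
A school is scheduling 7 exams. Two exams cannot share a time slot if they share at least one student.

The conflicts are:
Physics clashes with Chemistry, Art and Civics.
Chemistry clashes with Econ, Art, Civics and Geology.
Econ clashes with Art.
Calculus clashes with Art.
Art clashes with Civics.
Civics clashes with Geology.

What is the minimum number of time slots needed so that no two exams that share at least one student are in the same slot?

4

Physics, Chemistry, Art, Civics all conflict with each other, so at least 4 time slots are needed.
4 time slots suffice: time slot 1 → {Art, Geology}; time slot 2 → {Chemistry, Calculus}; time slot 3 → {Econ, Civics}; time slot 4 → {Physics}. Every pair that conflicts lands in different time slots.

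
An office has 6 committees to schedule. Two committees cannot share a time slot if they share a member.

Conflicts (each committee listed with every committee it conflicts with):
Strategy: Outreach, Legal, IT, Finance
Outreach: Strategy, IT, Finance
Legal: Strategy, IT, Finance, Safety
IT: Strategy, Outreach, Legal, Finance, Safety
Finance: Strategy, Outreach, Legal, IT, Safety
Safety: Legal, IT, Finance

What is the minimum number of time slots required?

Strategy, Outreach, IT, Finance all conflict with each other, so at least 4 time slots are needed.
4 time slots suffice: time slot 1 → {Finance}; time slot 2 → {IT}; time slot 3 → {Outreach, Legal}; time slot 4 → {Strategy, Safety}. Each listed conflict is separated.

4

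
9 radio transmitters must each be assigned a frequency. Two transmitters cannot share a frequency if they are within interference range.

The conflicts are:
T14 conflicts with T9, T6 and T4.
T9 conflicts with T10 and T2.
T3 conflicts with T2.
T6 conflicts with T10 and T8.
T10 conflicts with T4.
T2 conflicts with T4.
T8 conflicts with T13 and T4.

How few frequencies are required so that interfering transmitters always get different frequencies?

2

T6 and T10 conflict, so at least 2 frequencies are needed.
2 frequencies suffice: frequency 1 → {T9, T3, T6, T13, T4}; frequency 2 → {T14, T10, T2, T8}. Each listed conflict is separated.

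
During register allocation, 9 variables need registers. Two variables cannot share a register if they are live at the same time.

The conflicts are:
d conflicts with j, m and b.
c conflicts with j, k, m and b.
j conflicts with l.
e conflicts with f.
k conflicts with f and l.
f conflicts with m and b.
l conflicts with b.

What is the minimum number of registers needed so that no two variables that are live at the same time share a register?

2

f and b conflict, so at least 2 registers are needed.
Using 2 registers: d=2, c=2, j=1, e=1, k=1, f=2, l=2, m=1, b=1. Each listed conflict is separated.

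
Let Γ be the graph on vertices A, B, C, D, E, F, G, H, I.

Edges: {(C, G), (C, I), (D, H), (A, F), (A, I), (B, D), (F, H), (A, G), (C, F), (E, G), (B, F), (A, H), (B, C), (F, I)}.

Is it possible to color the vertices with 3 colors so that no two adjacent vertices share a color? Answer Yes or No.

The chromatic number is 3. A, F, H are mutually adjacent, so at least 3 colors are needed.
3 colors suffice: color 1 → {D, F, G}; color 2 → {A, C, E}; color 3 → {B, H, I}.
That is already a proper 3-coloring.

Yes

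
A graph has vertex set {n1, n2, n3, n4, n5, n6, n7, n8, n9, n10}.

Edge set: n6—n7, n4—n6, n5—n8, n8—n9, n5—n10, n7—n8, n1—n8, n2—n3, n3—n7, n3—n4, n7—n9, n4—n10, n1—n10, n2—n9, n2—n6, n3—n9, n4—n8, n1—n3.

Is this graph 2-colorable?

No

n7, n8, n9 are pairwise adjacent, so at least 3 colors are needed.
So 2 colors are not enough.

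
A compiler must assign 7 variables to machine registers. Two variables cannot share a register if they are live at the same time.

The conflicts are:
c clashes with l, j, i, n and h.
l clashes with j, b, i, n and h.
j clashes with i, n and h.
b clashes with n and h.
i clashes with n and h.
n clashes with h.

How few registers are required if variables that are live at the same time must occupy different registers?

6

c, l, j, i, n, h all conflict with each other, so at least 6 registers are needed.
A valid assignment using 6 registers: c=4, l=2, j=5, b=4, i=6, n=1, h=3. No two conflicting variables share a register.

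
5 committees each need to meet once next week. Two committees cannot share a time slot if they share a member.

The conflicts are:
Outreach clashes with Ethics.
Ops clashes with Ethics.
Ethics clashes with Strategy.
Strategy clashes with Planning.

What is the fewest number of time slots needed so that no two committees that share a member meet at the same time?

Ops and Ethics conflict, so at least 2 time slots are needed.
2 time slots suffice: time slot 1 → {Ethics, Planning}; time slot 2 → {Outreach, Ops, Strategy}. Every pair that conflicts lands in different time slots.

2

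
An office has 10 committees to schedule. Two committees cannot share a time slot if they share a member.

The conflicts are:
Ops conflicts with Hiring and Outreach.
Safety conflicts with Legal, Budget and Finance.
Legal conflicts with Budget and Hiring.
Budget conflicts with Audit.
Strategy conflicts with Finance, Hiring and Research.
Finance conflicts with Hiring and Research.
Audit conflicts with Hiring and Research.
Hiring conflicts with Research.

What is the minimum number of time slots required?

4

Strategy, Finance, Hiring, Research are mutually in conflict, so at least 4 time slots are needed.
4 time slots suffice: time slot 1 → {Safety, Hiring, Outreach}; time slot 2 → {Ops, Legal, Finance, Audit}; time slot 3 → {Budget, Research}; time slot 4 → {Strategy}. Every pair that conflicts lands in different time slots.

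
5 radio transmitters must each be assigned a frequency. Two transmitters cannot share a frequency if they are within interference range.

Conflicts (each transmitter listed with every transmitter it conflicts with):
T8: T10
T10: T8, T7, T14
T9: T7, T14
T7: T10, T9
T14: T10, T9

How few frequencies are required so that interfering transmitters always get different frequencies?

T10 and T7 conflict, so at least 2 frequencies are needed.
2 frequencies suffice: frequency 1 → {T10, T9}; frequency 2 → {T8, T7, T14}. Each listed conflict is separated.

2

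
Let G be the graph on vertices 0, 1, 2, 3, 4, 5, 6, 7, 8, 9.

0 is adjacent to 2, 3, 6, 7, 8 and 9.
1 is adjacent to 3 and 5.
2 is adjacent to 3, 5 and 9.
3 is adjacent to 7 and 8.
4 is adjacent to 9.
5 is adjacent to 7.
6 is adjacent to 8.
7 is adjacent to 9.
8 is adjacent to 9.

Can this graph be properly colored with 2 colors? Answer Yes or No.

No

0, 2, 3 are pairwise adjacent, so at least 3 colors are needed.
So 2 colors are not enough.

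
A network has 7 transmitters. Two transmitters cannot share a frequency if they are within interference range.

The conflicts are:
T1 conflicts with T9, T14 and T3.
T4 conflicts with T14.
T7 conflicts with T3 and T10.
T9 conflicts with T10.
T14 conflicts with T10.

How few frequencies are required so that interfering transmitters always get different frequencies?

3

The cycle T7-T10-T14-T1-T3-T7 has odd length 5, so it cannot be 2-colored; at least 3 frequencies are needed.
A valid assignment using 3 frequencies: T1=2, T4=2, T7=1, T9=1, T14=1, T3=3, T10=2. Every pair that conflicts lands in different frequencies.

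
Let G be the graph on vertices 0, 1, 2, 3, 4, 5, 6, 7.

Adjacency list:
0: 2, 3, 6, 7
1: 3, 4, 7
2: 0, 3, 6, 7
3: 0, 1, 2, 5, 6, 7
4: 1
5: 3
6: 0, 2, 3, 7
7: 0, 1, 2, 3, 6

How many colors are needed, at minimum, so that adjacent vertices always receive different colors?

0, 2, 3, 6, 7 are pairwise adjacent (a clique of size 5), so at least 5 colors are needed.
One proper 5-coloring: 0=e, 1=c, 2=d, 3=a, 4=a, 5=b, 6=c, 7=b. Every edge joins two different colors.

5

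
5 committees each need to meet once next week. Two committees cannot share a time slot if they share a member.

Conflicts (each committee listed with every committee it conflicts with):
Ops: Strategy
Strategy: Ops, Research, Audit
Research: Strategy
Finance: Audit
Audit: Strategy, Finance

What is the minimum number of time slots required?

Strategy and Audit conflict, so at least 2 time slots are needed.
2 time slots suffice: time slot 1 → {Strategy, Finance}; time slot 2 → {Ops, Research, Audit}. No two conflicting committees share a time slot.

2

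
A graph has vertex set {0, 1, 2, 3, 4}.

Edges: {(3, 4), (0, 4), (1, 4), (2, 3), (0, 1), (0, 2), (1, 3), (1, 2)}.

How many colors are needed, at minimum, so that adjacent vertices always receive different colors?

1, 2, 3 form a triangle, so at least 3 colors are needed.
3 colors suffice: color red → {1}; color blue → {0, 3}; color green → {2, 4}. Every edge joins two different colors.

3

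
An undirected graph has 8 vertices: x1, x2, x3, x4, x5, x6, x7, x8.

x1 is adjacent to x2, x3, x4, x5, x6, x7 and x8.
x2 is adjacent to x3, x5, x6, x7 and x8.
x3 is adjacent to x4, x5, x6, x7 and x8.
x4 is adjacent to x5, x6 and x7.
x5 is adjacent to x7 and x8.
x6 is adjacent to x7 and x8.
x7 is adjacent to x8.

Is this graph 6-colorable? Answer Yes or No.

Yes

The chromatic number is 6. x1, x2, x3, x5, x7, x8 are pairwise adjacent (a clique of size 6), so at least 6 colors are needed.
6 colors suffice: color 1 → {x3}; color 2 → {x7}; color 3 → {x1}; color 4 → {x2, x4}; color 5 → {x5, x6}; color 6 → {x8}.
That is already a proper 6-coloring.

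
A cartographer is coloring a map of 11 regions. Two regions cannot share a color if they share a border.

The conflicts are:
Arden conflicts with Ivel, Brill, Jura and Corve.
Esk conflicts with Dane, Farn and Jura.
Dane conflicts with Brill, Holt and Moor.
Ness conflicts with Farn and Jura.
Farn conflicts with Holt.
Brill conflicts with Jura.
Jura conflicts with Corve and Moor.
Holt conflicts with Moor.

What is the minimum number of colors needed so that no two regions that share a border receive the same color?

Arden, Jura, Corve all conflict with each other, so at least 3 colors are needed.
3 colors suffice: color 1 → {Dane, Farn, Ivel, Jura}; color 2 → {Arden, Esk, Ness, Moor}; color 3 → {Brill, Corve, Holt}. Every pair that conflicts lands in different colors.

3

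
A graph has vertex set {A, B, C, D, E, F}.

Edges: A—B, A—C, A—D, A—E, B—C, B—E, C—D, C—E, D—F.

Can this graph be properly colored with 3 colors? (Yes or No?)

No

A, B, C, E form a clique, so at least 4 colors are needed.
So 3 colors are not enough.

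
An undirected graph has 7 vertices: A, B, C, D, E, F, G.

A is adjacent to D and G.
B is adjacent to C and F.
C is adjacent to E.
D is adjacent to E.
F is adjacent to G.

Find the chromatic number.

The cycle B-F-G-A-D-E-C-B has odd length 7, so it cannot be 2-colored; at least 3 colors are needed.
3 colors suffice: color red → {A, C, F}; color blue → {B, D, G}; color green → {E}. No two adjacent vertices share a color.

3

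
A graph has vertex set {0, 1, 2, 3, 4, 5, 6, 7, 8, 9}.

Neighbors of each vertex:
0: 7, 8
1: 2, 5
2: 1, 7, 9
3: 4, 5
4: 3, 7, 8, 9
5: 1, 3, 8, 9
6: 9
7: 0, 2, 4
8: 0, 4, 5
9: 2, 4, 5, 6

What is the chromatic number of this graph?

0 and 7 are adjacent, so at least 2 colors are needed.
2 colors suffice: color a → {1, 3, 7, 8, 9}; color b → {0, 2, 4, 5, 6}. Each edge has distinct colors on its endpoints.

2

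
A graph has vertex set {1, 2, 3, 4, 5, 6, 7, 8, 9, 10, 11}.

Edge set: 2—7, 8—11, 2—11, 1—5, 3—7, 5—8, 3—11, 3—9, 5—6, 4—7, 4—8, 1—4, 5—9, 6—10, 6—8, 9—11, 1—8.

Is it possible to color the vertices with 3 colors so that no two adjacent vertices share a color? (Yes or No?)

Yes

The chromatic number is 3. 5, 6, 8 form a triangle, so at least 3 colors are needed.
A valid assignment using 3 colors: 1=c, 2=a, 3=a, 4=b, 5=b, 6=c, 7=c, 8=a, 9=c, 10=a, 11=b.
That is already a proper 3-coloring.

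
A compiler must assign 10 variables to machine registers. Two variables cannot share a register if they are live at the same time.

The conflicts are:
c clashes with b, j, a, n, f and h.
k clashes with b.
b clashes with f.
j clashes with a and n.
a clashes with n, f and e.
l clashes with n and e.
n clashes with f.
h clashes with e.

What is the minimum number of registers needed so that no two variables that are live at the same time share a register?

c, a, n, f are mutually in conflict, so at least 4 registers are needed.
4 registers suffice: c=1, k=1, b=2, j=4, a=2, l=2, n=3, f=4, h=2, e=1. Each listed conflict is separated.

4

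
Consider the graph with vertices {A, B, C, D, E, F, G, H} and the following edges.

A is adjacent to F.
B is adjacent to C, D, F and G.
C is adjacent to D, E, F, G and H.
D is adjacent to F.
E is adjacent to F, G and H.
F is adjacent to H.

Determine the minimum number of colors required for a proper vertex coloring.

C, E, F, H form a clique, so at least 4 colors are needed.
A valid assignment using 4 colors: A=2, B=3, C=2, D=4, E=3, F=1, G=1, H=4. Each edge has distinct colors on its endpoints.

4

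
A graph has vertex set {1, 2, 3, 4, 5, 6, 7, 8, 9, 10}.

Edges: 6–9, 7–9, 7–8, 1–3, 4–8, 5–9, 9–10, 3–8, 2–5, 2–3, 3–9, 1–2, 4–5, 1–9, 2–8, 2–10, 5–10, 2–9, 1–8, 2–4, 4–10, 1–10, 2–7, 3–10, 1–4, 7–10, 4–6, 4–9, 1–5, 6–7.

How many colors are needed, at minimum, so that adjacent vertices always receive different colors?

6

1, 2, 4, 5, 9, 10 form a clique, so at least 6 colors are needed.
6 colors suffice: color red → {2, 6}; color blue → {8, 9}; color green → {1, 7}; color yellow → {10}; color purple → {3, 4}; color orange → {5}. Every edge joins two different colors.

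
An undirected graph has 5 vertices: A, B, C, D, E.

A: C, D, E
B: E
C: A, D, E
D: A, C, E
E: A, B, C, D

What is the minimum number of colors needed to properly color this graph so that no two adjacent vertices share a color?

4

A, C, D, E form a clique, so at least 4 colors are needed.
A valid assignment using 4 colors: A=3, B=2, C=4, D=2, E=1. Each edge has distinct colors on its endpoints.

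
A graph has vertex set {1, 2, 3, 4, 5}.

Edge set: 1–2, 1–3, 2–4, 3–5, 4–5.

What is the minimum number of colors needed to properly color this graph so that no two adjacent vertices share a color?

3

The cycle 5-4-2-1-3-5 has odd length 5, so it cannot be 2-colored; at least 3 colors are needed.
3 colors suffice: color a → {2, 5}; color b → {3, 4}; color c → {1}. Each edge has distinct colors on its endpoints.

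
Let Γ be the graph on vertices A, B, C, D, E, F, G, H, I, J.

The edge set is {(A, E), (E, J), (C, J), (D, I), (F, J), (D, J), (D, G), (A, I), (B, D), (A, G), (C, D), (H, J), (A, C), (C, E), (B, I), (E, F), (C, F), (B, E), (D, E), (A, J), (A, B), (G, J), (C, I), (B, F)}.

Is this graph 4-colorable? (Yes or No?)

Yes

The chromatic number is 4. C, D, E, J are mutually adjacent (a clique of size 4), so at least 4 colors are needed.
4 colors suffice: color 1 → {B, J}; color 2 → {C, G, H}; color 3 → {A, D, F}; color 4 → {E, I}.
That is already a proper 4-coloring.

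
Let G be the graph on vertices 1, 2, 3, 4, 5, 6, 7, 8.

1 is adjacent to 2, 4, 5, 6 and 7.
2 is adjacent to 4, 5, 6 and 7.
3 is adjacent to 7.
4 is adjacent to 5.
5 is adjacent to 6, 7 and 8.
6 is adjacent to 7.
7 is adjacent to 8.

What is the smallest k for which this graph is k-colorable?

5

1, 2, 5, 6, 7 form a clique, so at least 5 colors are needed.
5 colors suffice: color a → {3, 5}; color b → {4, 7}; color c → {1, 8}; color d → {2}; color e → {6}. Each edge has distinct colors on its endpoints.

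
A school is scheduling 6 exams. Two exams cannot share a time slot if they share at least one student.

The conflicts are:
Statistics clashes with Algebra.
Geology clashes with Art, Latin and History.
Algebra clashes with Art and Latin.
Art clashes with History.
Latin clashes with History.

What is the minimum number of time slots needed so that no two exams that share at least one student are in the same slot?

3

Geology, Art, History all conflict with each other, so at least 3 time slots are needed.
3 time slots suffice: time slot 1 → {Statistics, Art, Latin}; time slot 2 → {Geology, Algebra}; time slot 3 → {History}. No two conflicting exams share a time slot.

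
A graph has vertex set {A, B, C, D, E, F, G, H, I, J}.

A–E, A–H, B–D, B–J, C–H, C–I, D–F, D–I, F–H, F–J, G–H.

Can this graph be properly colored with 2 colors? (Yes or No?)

The cycle C-I-D-F-H-C has odd length 5, so it cannot be 2-colored; at least 3 colors are needed.
So 2 colors are not enough.

No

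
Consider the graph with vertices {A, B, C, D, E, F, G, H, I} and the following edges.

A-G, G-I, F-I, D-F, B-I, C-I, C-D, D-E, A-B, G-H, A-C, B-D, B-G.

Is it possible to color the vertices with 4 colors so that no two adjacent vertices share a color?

Yes

The chromatic number is 3. A, B, G are mutually adjacent, so at least 3 colors are needed.
3 colors suffice: color 1 → {B, C, E, F, H}; color 2 → {A, D, I}; color 3 → {G}.
Since 4 ≥ 3, a proper 4-coloring certainly exists.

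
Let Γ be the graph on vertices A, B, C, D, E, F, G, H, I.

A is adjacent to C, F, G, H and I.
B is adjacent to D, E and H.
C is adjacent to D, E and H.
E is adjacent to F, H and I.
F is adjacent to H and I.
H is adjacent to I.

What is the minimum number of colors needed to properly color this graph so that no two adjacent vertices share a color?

A, F, H, I form a clique, so at least 4 colors are needed.
4 colors suffice: color red → {D, G, H}; color blue → {A, E}; color green → {B, C, I}; color yellow → {F}. Each edge has distinct colors on its endpoints.

4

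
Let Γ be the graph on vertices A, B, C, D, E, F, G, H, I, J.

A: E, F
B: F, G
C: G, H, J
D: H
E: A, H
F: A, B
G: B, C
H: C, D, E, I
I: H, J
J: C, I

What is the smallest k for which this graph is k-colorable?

The cycle H-C-G-B-F-A-E-H has odd length 7, so it cannot be 2-colored; at least 3 colors are needed.
A valid assignment using 3 colors: A=1, B=1, C=2, D=2, E=2, F=2, G=3, H=1, I=2, J=1. No two adjacent vertices share a color.

3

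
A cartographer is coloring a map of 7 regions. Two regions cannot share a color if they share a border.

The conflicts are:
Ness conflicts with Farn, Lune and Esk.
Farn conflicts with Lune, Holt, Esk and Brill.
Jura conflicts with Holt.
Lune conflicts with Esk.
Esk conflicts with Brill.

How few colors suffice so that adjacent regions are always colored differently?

4

Ness, Farn, Lune, Esk are mutually in conflict, so at least 4 colors are needed.
A valid assignment using 4 colors: Ness=4, Farn=1, Jura=1, Lune=3, Holt=2, Esk=2, Brill=3. Each listed conflict is separated.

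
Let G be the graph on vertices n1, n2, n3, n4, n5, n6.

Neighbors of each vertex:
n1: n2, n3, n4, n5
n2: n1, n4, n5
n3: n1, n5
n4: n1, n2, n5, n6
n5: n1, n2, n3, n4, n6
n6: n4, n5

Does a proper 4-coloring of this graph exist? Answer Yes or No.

Yes

The chromatic number is 4. n1, n2, n4, n5 are mutually adjacent (a clique of size 4), so at least 4 colors are needed.
4 colors suffice: color 1 → {n5}; color 2 → {n1, n6}; color 3 → {n3, n4}; color 4 → {n2}.
That is already a proper 4-coloring.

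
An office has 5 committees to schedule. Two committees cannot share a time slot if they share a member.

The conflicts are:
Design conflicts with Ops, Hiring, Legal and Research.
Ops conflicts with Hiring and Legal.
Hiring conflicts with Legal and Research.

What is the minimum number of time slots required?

4

Design, Ops, Hiring, Legal all conflict with each other, so at least 4 time slots are needed.
4 time slots suffice: time slot 1 → {Design}; time slot 2 → {Hiring}; time slot 3 → {Ops, Research}; time slot 4 → {Legal}. No two conflicting committees share a time slot.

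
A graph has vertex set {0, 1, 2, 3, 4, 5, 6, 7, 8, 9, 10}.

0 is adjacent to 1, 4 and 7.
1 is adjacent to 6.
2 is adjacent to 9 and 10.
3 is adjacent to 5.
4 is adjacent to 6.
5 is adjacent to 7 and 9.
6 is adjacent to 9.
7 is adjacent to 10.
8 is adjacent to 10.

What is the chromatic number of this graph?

3

The cycle 9-5-7-10-2-9 has odd length 5, so it cannot be 2-colored; at least 3 colors are needed.
A valid assignment using 3 colors: 0=blue, 1=green, 2=red, 3=red, 4=green, 5=green, 6=red, 7=red, 8=red, 9=blue, 10=blue. Every edge joins two different colors.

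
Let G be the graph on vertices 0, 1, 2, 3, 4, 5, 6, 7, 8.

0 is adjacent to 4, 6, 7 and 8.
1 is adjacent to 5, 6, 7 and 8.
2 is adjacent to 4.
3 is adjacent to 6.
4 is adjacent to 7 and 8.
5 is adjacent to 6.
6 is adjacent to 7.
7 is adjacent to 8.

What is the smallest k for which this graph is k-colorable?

0, 4, 7, 8 are mutually adjacent (a clique of size 4), so at least 4 colors are needed.
A valid assignment using 4 colors: 0=yellow, 1=green, 2=red, 3=blue, 4=green, 5=blue, 6=red, 7=blue, 8=red. Each edge has distinct colors on its endpoints.

4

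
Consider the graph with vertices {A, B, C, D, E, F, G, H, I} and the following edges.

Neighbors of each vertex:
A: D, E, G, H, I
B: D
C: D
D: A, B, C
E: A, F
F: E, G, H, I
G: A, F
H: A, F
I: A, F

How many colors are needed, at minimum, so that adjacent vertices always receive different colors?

A and D are adjacent, so at least 2 colors are needed.
2 colors suffice: A=1, B=1, C=1, D=2, E=2, F=1, G=2, H=2, I=2. Each edge has distinct colors on its endpoints.

2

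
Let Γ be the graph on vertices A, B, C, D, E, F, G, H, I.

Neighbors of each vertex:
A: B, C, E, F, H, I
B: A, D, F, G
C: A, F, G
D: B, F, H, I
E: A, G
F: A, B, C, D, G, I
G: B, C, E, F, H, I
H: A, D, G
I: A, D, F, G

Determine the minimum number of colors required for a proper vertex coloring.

F, G, I form a triangle, so at least 3 colors are needed.
One proper 3-coloring: A=2, B=3, C=3, D=2, E=1, F=1, G=2, H=1, I=3. Every edge joins two different colors.

3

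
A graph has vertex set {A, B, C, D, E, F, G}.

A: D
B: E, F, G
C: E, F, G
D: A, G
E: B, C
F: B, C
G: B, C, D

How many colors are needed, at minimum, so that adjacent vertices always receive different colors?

2

C and G are adjacent, so at least 2 colors are needed.
2 colors suffice: A=red, B=blue, C=blue, D=blue, E=red, F=red, G=red. Every edge joins two different colors.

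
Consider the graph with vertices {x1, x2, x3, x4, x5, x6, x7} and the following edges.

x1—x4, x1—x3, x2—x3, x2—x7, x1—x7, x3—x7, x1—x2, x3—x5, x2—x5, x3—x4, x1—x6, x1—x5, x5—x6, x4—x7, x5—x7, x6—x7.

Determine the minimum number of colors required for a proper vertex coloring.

5

x1, x2, x3, x5, x7 form a clique, so at least 5 colors are needed.
One proper 5-coloring: x1=1, x2=5, x3=3, x4=4, x5=4, x6=3, x7=2. Each edge has distinct colors on its endpoints.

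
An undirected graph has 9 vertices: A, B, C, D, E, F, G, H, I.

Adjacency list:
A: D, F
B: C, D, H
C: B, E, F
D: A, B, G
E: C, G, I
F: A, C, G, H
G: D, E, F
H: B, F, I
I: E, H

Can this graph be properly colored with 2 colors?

No

The cycle E-I-H-F-C-E has odd length 5, so it cannot be 2-colored; at least 3 colors are needed.
So 2 colors are not enough.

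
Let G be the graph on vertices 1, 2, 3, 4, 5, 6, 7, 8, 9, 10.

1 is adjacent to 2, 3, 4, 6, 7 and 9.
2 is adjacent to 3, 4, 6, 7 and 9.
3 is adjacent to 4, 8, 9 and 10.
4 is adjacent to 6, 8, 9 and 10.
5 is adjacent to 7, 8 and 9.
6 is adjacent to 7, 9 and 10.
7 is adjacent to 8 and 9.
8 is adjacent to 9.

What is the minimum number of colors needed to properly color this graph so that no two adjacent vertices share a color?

5

1, 2, 6, 7, 9 are mutually adjacent (a clique of size 5), so at least 5 colors are needed.
5 colors suffice: color a → {9, 10}; color b → {4, 7}; color c → {3, 5, 6}; color d → {2, 8}; color e → {1}. Each edge has distinct colors on its endpoints.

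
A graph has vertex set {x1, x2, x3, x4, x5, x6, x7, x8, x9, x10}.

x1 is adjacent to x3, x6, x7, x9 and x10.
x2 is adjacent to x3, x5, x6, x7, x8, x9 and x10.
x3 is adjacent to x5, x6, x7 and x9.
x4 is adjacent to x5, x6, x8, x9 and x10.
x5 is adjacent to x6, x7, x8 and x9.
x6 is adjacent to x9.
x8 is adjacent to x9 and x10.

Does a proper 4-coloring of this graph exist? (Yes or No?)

x2, x3, x5, x6, x9 are mutually adjacent (a clique of size 5), so at least 5 colors are needed.
So 4 colors are not enough.

No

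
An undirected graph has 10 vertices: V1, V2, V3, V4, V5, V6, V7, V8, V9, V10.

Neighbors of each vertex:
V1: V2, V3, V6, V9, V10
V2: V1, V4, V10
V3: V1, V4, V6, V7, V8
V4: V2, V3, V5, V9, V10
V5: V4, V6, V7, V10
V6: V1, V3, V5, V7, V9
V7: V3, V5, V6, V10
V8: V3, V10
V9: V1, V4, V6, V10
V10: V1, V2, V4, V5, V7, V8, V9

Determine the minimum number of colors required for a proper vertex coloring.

3

V2, V4, V10 are pairwise adjacent, so at least 3 colors are needed.
3 colors suffice: color 1 → {V6, V10}; color 2 → {V2, V3, V5, V9}; color 3 → {V1, V4, V7, V8}. Each edge has distinct colors on its endpoints.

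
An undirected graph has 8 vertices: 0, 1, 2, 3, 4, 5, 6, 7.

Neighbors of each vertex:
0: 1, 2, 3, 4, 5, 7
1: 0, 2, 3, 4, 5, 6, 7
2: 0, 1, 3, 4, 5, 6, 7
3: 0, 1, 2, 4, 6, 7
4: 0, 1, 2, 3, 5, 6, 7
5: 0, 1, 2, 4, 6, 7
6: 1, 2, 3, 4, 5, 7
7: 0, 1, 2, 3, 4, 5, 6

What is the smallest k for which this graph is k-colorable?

1, 2, 4, 5, 6, 7 are mutually adjacent (a clique of size 6), so at least 6 colors are needed.
6 colors suffice: color red → {2}; color blue → {1}; color green → {7}; color yellow → {4}; color purple → {0, 6}; color orange → {3, 5}. Every edge joins two different colors.

6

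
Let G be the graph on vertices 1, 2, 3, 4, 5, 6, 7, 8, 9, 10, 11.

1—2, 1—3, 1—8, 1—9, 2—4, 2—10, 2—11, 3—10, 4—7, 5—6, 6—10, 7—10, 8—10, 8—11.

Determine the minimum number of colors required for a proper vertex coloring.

2

1 and 9 are adjacent, so at least 2 colors are needed.
One proper 2-coloring: 1=a, 2=b, 3=b, 4=a, 5=a, 6=b, 7=b, 8=b, 9=b, 10=a, 11=a. Every edge joins two different colors.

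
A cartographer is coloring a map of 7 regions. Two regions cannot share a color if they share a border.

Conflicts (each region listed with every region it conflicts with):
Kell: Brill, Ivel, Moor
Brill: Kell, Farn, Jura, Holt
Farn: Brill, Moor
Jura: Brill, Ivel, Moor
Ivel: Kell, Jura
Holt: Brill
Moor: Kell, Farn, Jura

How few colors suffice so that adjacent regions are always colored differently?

2

Jura and Ivel conflict, so at least 2 colors are needed.
2 colors suffice: color 1 → {Brill, Ivel, Moor}; color 2 → {Kell, Farn, Jura, Holt}. Each listed conflict is separated.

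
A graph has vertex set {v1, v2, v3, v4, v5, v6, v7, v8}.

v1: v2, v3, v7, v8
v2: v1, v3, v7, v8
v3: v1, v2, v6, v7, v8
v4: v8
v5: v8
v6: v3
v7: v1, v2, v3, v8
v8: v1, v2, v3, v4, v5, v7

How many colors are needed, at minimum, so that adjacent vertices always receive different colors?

5

v1, v2, v3, v7, v8 are mutually adjacent (a clique of size 5), so at least 5 colors are needed.
5 colors suffice: color 1 → {v6, v8}; color 2 → {v3, v4, v5}; color 3 → {v1}; color 4 → {v7}; color 5 → {v2}. Each edge has distinct colors on its endpoints.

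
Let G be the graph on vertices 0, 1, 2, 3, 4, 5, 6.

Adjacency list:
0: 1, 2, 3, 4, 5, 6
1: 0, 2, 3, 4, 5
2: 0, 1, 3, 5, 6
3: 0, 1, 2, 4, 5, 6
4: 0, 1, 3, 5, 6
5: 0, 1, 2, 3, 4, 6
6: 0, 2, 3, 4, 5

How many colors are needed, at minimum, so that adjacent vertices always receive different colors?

0, 3, 4, 5, 6 are mutually adjacent (a clique of size 5), so at least 5 colors are needed.
5 colors suffice: color red → {5}; color blue → {3}; color green → {0}; color yellow → {2, 4}; color purple → {1, 6}. Every edge joins two different colors.

5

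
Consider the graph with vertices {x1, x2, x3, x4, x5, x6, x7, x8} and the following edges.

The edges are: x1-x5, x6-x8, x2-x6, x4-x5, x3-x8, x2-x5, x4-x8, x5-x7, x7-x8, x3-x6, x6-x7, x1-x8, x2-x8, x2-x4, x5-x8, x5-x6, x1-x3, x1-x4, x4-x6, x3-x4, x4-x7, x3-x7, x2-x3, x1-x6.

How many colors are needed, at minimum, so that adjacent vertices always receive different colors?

5

x2, x4, x5, x6, x8 form a clique, so at least 5 colors are needed.
5 colors suffice: color 1 → {x6}; color 2 → {x8}; color 3 → {x4}; color 4 → {x3, x5}; color 5 → {x1, x2, x7}. Every edge joins two different colors.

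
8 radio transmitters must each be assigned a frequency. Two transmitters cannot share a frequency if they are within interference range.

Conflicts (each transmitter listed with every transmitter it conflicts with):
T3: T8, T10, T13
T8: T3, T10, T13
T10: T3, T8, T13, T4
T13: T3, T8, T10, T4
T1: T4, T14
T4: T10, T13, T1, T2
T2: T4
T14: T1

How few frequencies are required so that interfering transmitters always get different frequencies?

4

T3, T8, T10, T13 are mutually in conflict, so at least 4 frequencies are needed.
A valid assignment using 4 frequencies: T3=4, T8=3, T10=1, T13=2, T1=1, T4=3, T2=1, T14=2. Every pair that conflicts lands in different frequencies.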